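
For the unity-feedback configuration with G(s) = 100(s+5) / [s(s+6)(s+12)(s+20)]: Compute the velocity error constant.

One free integrator in G(s): this is a type 1 system.
K_v = lim_{s→0} s·G(s) = 100·5 / (6·12·20) = 25/72.

25/72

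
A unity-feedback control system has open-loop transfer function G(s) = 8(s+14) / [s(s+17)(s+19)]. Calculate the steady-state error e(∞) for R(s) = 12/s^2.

969/28

G(s) has one factor of s in the denominator, so the system is type 1.
K_v = lim_{s→0} s·G(s) = 8·14 / (17·19) = 112/323.
e_ss = 12/K_v = 12/(112/323) = 969/28.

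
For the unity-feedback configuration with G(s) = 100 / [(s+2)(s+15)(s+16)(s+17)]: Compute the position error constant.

The open loop has no poles at the origin → type 0 system.
K_p = lim_{s→0} G(s) = 100 / (2·15·16·17) = 5/408.

5/408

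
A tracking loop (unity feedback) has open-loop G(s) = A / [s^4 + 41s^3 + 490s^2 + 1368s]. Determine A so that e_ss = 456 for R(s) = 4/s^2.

12

Factoring s from the denominator leaves a polynomial with constant term 1368, so the system is type 1.
K_v = lim_{s→0} s·G(s) = A / 1368 = (1/1368)·A.
e_ss = 4/K_v = 456 ⇒ K_v = 1/114 ⇒ A = (1/114)/(1/1368) = 12.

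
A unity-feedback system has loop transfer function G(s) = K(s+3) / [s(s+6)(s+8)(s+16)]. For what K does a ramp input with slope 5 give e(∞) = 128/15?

150

The open loop has one pole at the origin → type 1 system.
K_v = lim_{s→0} s·G(s) = K·3 / (6·8·16) = (1/256)·K.
e_ss = 5/K_v = 128/15 ⇒ K_v = 75/128 ⇒ K = (75/128)/(1/256) = 150.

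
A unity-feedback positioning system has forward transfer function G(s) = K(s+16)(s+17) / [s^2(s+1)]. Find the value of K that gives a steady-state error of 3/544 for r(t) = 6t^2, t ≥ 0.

8

The open loop has two poles at the origin → type 2 system.
K_a = lim_{s→0} s^2·G(s) = K·16·17 / (1) = 272·K.
e_ss = 12/K_a = 3/544 ⇒ K_a = 2176 ⇒ K = 2176/272 = 8.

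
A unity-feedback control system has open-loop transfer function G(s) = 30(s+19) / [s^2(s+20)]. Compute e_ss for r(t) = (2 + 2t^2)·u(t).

The open loop has two poles at the origin → type 2 system. Taking each input component in turn:
  • 2: tracked with zero error.
  • 2t^2: e_ss = 4/K_a with K_a=28.5 → 8/57.
Total e_ss = 8/57.

8/57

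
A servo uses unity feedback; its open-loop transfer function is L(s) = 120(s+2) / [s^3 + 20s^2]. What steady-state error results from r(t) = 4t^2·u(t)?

2/3

Lowest-order denominator term is 20s^2, so the open loop has 2 poles at the origin → type 2 system.
K_a = lim_{s→0} s^2·L(s) = 120·2 / 20 = 12.
r(t) = 4t^2 gives R(s) = 8/s^3.
e_ss = 8/K_a = 8/12 = 2/3.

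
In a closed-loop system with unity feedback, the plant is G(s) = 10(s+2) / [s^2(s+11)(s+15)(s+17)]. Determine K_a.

4/561

G(s) has two factors of s in the denominator, so the system is type 2.
K_a = lim_{s→0} s^2·G(s) = 10·2 / (11·15·17) = 4/561.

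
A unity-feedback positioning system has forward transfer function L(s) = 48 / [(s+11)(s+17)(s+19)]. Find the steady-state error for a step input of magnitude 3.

No free integrators in L(s): this is a type 0 system.
K_p = lim_{s→0} L(s) = 48 / (11·17·19) = 48/3553.
e_ss = 3/(1 + K_p) = 3/(3601/3553) = 10659/3601.

10659/3601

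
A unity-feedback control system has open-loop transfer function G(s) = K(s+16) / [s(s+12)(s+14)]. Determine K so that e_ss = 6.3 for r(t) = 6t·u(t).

10

One free integrator in G(s): this is a type 1 system.
K_v = lim_{s→0} s·G(s) = K·16 / (12·14) = (2/21)·K.
e_ss = 6/K_v = 6.3 ⇒ K_v = 20/21 ⇒ K = (20/21)/(2/21) = 10.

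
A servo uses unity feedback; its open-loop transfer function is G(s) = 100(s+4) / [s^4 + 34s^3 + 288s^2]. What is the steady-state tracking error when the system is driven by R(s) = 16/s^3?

11.52

The denominator has no term below 288s^2 — 2 poles at s=0, type 2.
K_a = lim_{s→0} s^2·G(s) = 100·4 / 288 = 25/18.
r(t) = 8t^2 gives R(s) = 16/s^3.
e_ss = 16/K_a = 16/(25/18) = 11.52.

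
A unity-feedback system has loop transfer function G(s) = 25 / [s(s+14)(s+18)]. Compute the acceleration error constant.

G(s) has one factor of s in the denominator, so the system is type 1.
K_a = lim_{s→0} s^2·G(s) = 0 (the extra factor of s kills the finite limit).

0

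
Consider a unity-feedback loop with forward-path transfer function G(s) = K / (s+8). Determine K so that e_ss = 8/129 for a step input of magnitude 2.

250

G(s) has no factors of s in the denominator, so the system is type 0.
K_p = lim_{s→0} G(s) = K / (8) = 0.125·K.
e_ss = 2/(1 + K_p) = 8/129 ⇒ 1 + 0.125·K = 32.25 ⇒ K = 250.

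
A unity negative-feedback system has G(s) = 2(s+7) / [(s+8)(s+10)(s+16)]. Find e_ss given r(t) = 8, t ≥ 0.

5120/647

System type = 0 (no poles at s=0).
K_p = lim_{s→0} G(s) = 2·7 / (8·10·16) = 7/640.
e_ss = 8/(1 + K_p) = 8/(647/640) = 5120/647.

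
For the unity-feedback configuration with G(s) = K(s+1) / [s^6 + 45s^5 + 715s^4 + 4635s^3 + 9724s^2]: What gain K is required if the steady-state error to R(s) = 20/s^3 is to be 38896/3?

Lowest-order denominator term is 9724s^2, so the open loop has 2 poles at the origin → type 2 system.
K_a = lim_{s→0} s^2·G(s) = K·1 / 9724 = (1/9724)·K.
e_ss = 20/K_a = 38896/3 ⇒ K_a = 15/9724 ⇒ K = (15/9724)/(1/9724) = 15.

15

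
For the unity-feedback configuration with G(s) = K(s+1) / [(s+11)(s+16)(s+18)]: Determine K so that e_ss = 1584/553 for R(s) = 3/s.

No free integrators in G(s): this is a type 0 system.
K_p = lim_{s→0} G(s) = K·1 / (11·16·18) = (1/3168)·K.
e_ss = 3/(1 + K_p) = 1584/553 ⇒ 1 + (1/3168)·K = 553/528 ⇒ K = 150.

150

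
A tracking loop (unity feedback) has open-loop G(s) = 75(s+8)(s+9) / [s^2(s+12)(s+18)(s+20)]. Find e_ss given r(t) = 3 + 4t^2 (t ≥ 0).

G(s) has two factors of s in the denominator, so the system is type 2. Taking each input component in turn:
  • 3: tracked with zero error.
  • 4t^2: e_ss = 8/K_a with K_a=1.25 → 6.4.
Total e_ss = 6.4.

6.4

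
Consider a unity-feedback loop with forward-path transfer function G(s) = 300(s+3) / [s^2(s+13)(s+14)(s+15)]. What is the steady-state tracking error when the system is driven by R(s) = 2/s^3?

91/15

System type = 2 (two poles at s=0).
K_a = lim_{s→0} s^2·G(s) = 300·3 / (13·14·15) = 30/91.
r(t) = t^2 gives R(s) = 2/s^3.
e_ss = 2/K_a = 2/(30/91) = 91/15.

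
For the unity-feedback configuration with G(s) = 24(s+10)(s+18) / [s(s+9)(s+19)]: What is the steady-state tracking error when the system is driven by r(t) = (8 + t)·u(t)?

19/480

G(s) has one factor of s in the denominator, so the system is type 1. Taking each input component in turn:
  • 8: tracked with zero error.
  • t: e_ss = 1/K_v with K_v=480/19 → 19/480.
Total e_ss = 19/480.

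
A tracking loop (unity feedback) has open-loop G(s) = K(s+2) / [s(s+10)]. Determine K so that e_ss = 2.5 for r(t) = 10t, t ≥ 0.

20

System type = 1 (one pole at s=0).
K_v = lim_{s→0} s·G(s) = K·2 / (10) = 0.2·K.
e_ss = 10/K_v = 2.5 ⇒ K_v = 4 ⇒ K = 4/0.2 = 20.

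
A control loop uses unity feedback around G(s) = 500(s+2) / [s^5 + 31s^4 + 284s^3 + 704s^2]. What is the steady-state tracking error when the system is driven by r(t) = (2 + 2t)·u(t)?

Lowest-order denominator term is 704s^2, so the open loop has 2 poles at the origin → type 2 system. By superposition:
  • 2: tracked with zero error.
  • 2t: tracked with zero error.
Total e_ss = 0.

0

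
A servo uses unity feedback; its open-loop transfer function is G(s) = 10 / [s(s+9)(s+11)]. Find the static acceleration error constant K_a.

G(s) has one factor of s in the denominator, so the system is type 1.
K_a = lim_{s→0} s^2·G(s) = 0 (the extra factor of s kills the finite limit).

0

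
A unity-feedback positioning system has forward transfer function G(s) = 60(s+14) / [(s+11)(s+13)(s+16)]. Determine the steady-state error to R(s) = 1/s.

The open loop has no poles at the origin → type 0 system.
K_p = lim_{s→0} G(s) = 60·14 / (11·13·16) = 105/286.
e_ss = 1/(1 + K_p) = 1/(391/286) = 286/391.

286/391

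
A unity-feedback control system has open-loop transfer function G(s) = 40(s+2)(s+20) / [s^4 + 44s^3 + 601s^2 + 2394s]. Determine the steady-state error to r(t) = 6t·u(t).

Lowest-order denominator term is 2394s, so the open loop has 1 pole at the origin → type 1 system.
K_v = lim_{s→0} s·G(s) = 40·2·20 / 2394 = 800/1197.
e_ss = 6/K_v = 6/(800/1197) = 8.9775.

8.9775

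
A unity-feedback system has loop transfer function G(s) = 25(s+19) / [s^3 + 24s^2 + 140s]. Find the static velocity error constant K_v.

95/28

The denominator has no term below 140s — 1 pole at s=0, type 1.
K_v = lim_{s→0} s·G(s) = 25·19 / 140 = 95/28.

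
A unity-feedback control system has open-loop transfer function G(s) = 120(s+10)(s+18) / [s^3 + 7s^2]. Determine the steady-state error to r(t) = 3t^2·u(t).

Factoring s^2 from the denominator leaves a polynomial with constant term 7, so the system is type 2.
K_a = lim_{s→0} s^2·G(s) = 120·10·18 / 7 = 21600/7.
r(t) = 3t^2 gives R(s) = 6/s^3.
e_ss = 6/K_a = 6/(21600/7) = 7/3600.

7/3600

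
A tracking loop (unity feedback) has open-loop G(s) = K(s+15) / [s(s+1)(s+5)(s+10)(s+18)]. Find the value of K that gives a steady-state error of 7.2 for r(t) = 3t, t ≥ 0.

One free integrator in G(s): this is a type 1 system.
K_v = lim_{s→0} s·G(s) = K·15 / (1·5·10·18) = (1/60)·K.
e_ss = 3/K_v = 7.2 ⇒ K_v = 5/12 ⇒ K = (5/12)/(1/60) = 25.

25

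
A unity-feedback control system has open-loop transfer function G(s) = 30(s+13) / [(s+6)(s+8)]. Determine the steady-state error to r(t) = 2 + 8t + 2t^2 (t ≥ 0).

infinity

System type = 0 (no poles at s=0). By superposition:
  • 2: e_ss = 2/(1+K_p) with K_p=8.125 → 16/73.
  • 8t: a type-0 system cannot track it, e_ss → ∞.
  • 2t^2: a type-0 system cannot track it, e_ss → ∞.
The unbounded component dominates.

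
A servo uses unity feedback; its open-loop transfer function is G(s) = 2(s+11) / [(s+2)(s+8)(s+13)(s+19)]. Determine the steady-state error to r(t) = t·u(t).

G(s) has no factors of s in the denominator, so the system is type 0.
For a type-0 system K_v = 0, so e_ss to a ramp input is unbounded.

infinity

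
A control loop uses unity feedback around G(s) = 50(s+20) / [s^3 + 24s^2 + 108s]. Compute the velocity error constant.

250/27

Lowest-order denominator term is 108s, so the open loop has 1 pole at the origin → type 1 system.
K_v = lim_{s→0} s·G(s) = 50·20 / 108 = 250/27.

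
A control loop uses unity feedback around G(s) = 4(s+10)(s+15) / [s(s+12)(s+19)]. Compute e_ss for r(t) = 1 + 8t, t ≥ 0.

G(s) has one factor of s in the denominator, so the system is type 1. Treating each term separately:
  • 1: tracked with zero error.
  • 8t: e_ss = 8/K_v with K_v=50/19 → 3.04.
Total e_ss = 3.04.

3.04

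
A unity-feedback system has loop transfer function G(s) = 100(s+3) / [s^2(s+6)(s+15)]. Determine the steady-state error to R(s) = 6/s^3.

1.8

G(s) has two factors of s in the denominator, so the system is type 2.
K_a = lim_{s→0} s^2·G(s) = 100·3 / (6·15) = 10/3.
r(t) = 3t^2 gives R(s) = 6/s^3.
e_ss = 6/K_a = 6/(10/3) = 1.8.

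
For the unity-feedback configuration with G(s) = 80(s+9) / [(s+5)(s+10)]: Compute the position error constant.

14.4

System type = 0 (no poles at s=0).
K_p = lim_{s→0} G(s) = 80·9 / (5·10) = 14.4.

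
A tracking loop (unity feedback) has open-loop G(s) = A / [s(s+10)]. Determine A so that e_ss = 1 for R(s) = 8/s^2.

80

The open loop has one pole at the origin → type 1 system.
K_v = lim_{s→0} s·G(s) = A / (10) = 0.1·A.
e_ss = 8/K_v = 1 ⇒ K_v = 8 ⇒ A = 8/0.1 = 80.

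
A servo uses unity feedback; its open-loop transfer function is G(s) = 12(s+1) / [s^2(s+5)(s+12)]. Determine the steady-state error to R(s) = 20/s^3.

100

The open loop has two poles at the origin → type 2 system.
K_a = lim_{s→0} s^2·G(s) = 12·1 / (5·12) = 0.2.
r(t) = 10t^2 gives R(s) = 20/s^3.
e_ss = 20/K_a = 20/0.2 = 100.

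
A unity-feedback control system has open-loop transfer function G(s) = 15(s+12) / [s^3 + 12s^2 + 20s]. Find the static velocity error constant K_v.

Lowest-order denominator term is 20s, so the open loop has 1 pole at the origin → type 1 system.
K_v = lim_{s→0} s·G(s) = 15·12 / 20 = 9.

9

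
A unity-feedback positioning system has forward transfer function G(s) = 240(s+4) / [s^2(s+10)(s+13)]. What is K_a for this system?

96/13

The open loop has two poles at the origin → type 2 system.
K_a = lim_{s→0} s^2·G(s) = 240·4 / (10·13) = 96/13.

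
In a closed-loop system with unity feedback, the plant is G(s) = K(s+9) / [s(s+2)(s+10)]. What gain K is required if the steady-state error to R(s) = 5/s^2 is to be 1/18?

One free integrator in G(s): this is a type 1 system.
K_v = lim_{s→0} s·G(s) = K·9 / (2·10) = 0.45·K.
e_ss = 5/K_v = 1/18 ⇒ K_v = 90 ⇒ K = 90/0.45 = 200.

200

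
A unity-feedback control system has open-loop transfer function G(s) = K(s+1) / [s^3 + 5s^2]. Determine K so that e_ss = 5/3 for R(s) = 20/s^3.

Factoring s^2 from the denominator leaves a polynomial with constant term 5, so the system is type 2.
K_a = lim_{s→0} s^2·G(s) = K·1 / 5 = 0.2·K.
e_ss = 20/K_a = 5/3 ⇒ K_a = 12 ⇒ K = 12/0.2 = 60.

60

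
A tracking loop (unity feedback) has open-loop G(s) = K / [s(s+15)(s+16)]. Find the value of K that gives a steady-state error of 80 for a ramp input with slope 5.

15

System type = 1 (one pole at s=0).
K_v = lim_{s→0} s·G(s) = K / (15·16) = (1/240)·K.
e_ss = 5/K_v = 80 ⇒ K_v = 0.0625 ⇒ K = 0.0625/(1/240) = 15.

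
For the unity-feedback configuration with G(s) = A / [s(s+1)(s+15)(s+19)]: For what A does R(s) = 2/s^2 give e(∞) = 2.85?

200

The open loop has one pole at the origin → type 1 system.
K_v = lim_{s→0} s·G(s) = A / (1·15·19) = (1/285)·A.
e_ss = 2/K_v = 2.85 ⇒ K_v = 40/57 ⇒ A = (40/57)/(1/285) = 200.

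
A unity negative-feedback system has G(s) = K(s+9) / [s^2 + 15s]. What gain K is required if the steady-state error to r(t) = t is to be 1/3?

5

Factoring s from the denominator leaves a polynomial with constant term 15, so the system is type 1.
K_v = lim_{s→0} s·G(s) = K·9 / 15 = 0.6·K.
e_ss = 1/K_v = 1/3 ⇒ K_v = 3 ⇒ K = 3/0.6 = 5.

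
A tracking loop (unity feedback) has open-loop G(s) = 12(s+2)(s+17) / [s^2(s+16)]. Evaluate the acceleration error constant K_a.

25.5

Two free integrators in G(s): this is a type 2 system.
K_a = lim_{s→0} s^2·G(s) = 12·2·17 / (16) = 25.5.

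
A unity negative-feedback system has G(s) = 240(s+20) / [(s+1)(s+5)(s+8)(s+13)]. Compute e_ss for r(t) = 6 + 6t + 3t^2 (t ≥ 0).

G(s) has no factors of s in the denominator, so the system is type 0. By superposition:
  • 6: e_ss = 6/(1+K_p) with K_p=120/13 → 78/133.
  • 6t: a type-0 system cannot track it, e_ss → ∞.
  • 3t^2: a type-0 system cannot track it, e_ss → ∞.
The unbounded component dominates.

infinity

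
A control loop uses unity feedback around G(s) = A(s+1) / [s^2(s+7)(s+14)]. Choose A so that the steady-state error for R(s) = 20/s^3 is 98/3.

60

System type = 2 (two poles at s=0).
K_a = lim_{s→0} s^2·G(s) = A·1 / (7·14) = (1/98)·A.
e_ss = 20/K_a = 98/3 ⇒ K_a = 30/49 ⇒ A = (30/49)/(1/98) = 60.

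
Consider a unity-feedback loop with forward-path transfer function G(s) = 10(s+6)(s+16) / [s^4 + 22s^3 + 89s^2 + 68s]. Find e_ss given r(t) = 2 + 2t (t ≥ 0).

17/120

The denominator has no term below 68s — 1 pole at s=0, type 1. Treating each term separately:
  • 2: tracked with zero error.
  • 2t: e_ss = 2/K_v with K_v=240/17 → 17/120.
Total e_ss = 17/120.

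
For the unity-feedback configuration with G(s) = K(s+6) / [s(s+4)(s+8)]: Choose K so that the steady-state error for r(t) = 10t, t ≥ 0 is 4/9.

120

G(s) has one factor of s in the denominator, so the system is type 1.
K_v = lim_{s→0} s·G(s) = K·6 / (4·8) = 0.1875·K.
e_ss = 10/K_v = 4/9 ⇒ K_v = 22.5 ⇒ K = 22.5/0.1875 = 120.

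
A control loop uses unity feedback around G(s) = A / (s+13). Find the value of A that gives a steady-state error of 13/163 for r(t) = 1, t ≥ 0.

150

System type = 0 (no poles at s=0).
K_p = lim_{s→0} G(s) = A / (13) = (1/13)·A.
e_ss = 1/(1 + K_p) = 13/163 ⇒ 1 + (1/13)·A = 163/13 ⇒ A = 150.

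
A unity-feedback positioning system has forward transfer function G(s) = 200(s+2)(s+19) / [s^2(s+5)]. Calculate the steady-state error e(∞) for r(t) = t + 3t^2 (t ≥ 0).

Two free integrators in G(s): this is a type 2 system. Taking each input component in turn:
  • t: tracked with zero error.
  • 3t^2: e_ss = 6/K_a with K_a=1520 → 3/760.
Total e_ss = 3/760.

3/760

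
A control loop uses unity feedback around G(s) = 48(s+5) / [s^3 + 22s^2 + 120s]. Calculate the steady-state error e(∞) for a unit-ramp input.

0.5

Lowest-order denominator term is 120s, so the open loop has 1 pole at the origin → type 1 system.
K_v = lim_{s→0} s·G(s) = 48·5 / 120 = 2.
e_ss = 1/K_v = 1/2 = 0.5.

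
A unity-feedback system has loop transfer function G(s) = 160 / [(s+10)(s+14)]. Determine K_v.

The open loop has no poles at the origin → type 0 system.
K_v = lim_{s→0} s·G(s) = 0 (the extra factor of s kills the finite limit).

0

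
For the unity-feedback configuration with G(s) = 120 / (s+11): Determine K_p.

The open loop has no poles at the origin → type 0 system.
K_p = lim_{s→0} G(s) = 120 / (11) = 120/11.

120/11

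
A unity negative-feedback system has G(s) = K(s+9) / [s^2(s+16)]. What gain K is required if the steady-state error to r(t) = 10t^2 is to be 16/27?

The open loop has two poles at the origin → type 2 system.
K_a = lim_{s→0} s^2·G(s) = K·9 / (16) = 0.5625·K.
e_ss = 20/K_a = 16/27 ⇒ K_a = 33.75 ⇒ K = 33.75/0.5625 = 60.

60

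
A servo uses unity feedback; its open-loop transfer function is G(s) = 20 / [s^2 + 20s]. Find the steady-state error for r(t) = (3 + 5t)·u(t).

5

The denominator has no term below 20s — 1 pole at s=0, type 1. Treating each term separately:
  • 3: tracked with zero error.
  • 5t: e_ss = 5/K_v with K_v=1 → 5.
Total e_ss = 5.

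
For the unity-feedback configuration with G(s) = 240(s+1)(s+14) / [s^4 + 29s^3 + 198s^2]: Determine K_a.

560/33

The denominator has no term below 198s^2 — 2 poles at s=0, type 2.
K_a = lim_{s→0} s^2·G(s) = 240·1·14 / 198 = 560/33.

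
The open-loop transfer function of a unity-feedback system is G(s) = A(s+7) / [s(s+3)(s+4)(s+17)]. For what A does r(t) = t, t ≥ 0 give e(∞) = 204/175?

One free integrator in G(s): this is a type 1 system.
K_v = lim_{s→0} s·G(s) = A·7 / (3·4·17) = (7/204)·A.
e_ss = 1/K_v = 204/175 ⇒ K_v = 175/204 ⇒ A = (175/204)/(7/204) = 25.

25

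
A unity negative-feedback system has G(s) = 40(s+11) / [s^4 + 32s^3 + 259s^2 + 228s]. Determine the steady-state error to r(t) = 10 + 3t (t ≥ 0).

171/110

The denominator has no term below 228s — 1 pole at s=0, type 1. By superposition:
  • 10: tracked with zero error.
  • 3t: e_ss = 3/K_v with K_v=110/57 → 171/110.
Total e_ss = 171/110.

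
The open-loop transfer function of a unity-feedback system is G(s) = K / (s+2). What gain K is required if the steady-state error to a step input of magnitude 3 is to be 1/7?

40

System type = 0 (no poles at s=0).
K_p = lim_{s→0} G(s) = K / (2) = 0.5·K.
e_ss = 3/(1 + K_p) = 1/7 ⇒ 1 + 0.5·K = 21 ⇒ K = 40.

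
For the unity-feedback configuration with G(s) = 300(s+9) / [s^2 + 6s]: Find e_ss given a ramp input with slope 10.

1/45

Lowest-order denominator term is 6s, so the open loop has 1 pole at the origin → type 1 system.
K_v = lim_{s→0} s·G(s) = 300·9 / 6 = 450.
e_ss = 10/K_v = 10/450 = 1/45.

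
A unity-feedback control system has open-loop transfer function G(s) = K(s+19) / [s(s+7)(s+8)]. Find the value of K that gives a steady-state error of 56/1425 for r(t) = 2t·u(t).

150

One free integrator in G(s): this is a type 1 system.
K_v = lim_{s→0} s·G(s) = K·19 / (7·8) = (19/56)·K.
e_ss = 2/K_v = 56/1425 ⇒ K_v = 1425/28 ⇒ K = (1425/28)/(19/56) = 150.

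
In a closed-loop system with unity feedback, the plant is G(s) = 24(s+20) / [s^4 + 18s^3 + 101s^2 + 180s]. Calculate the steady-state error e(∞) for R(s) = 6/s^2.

Factoring s from the denominator leaves a polynomial with constant term 180, so the system is type 1.
K_v = lim_{s→0} s·G(s) = 24·20 / 180 = 8/3.
e_ss = 6/K_v = 6/(8/3) = 2.25.

2.25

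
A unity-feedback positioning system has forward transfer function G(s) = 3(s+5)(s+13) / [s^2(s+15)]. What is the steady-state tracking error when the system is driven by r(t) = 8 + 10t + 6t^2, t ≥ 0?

12/13

The open loop has two poles at the origin → type 2 system. Treating each term separately:
  • 8: tracked with zero error.
  • 10t: tracked with zero error.
  • 6t^2: e_ss = 12/K_a with K_a=13 → 12/13.
Total e_ss = 12/13.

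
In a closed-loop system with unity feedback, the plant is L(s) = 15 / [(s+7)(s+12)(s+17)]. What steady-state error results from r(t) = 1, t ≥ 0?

476/481

No free integrators in L(s): this is a type 0 system.
K_p = lim_{s→0} L(s) = 15 / (7·12·17) = 5/476.
e_ss = 1/(1 + K_p) = 1/(481/476) = 476/481.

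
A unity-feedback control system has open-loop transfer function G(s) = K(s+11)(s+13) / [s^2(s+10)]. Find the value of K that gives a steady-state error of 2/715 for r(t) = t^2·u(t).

50

Two free integrators in G(s): this is a type 2 system.
K_a = lim_{s→0} s^2·G(s) = K·11·13 / (10) = 14.3·K.
e_ss = 2/K_a = 2/715 ⇒ K_a = 715 ⇒ K = 715/14.3 = 50.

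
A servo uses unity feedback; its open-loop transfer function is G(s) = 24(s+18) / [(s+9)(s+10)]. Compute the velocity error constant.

0

The open loop has no poles at the origin → type 0 system.
K_v = lim_{s→0} s·G(s) = 0 (the extra factor of s kills the finite limit).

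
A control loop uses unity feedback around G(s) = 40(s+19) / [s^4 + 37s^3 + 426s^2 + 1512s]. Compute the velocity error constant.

Factoring s from the denominator leaves a polynomial with constant term 1512, so the system is type 1.
K_v = lim_{s→0} s·G(s) = 40·19 / 1512 = 95/189.

95/189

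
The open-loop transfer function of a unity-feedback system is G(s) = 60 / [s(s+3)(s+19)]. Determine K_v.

G(s) has one factor of s in the denominator, so the system is type 1.
K_v = lim_{s→0} s·G(s) = 60 / (3·19) = 20/19.

20/19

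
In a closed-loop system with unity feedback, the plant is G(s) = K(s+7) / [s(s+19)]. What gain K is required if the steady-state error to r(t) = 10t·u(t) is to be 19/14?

20

G(s) has one factor of s in the denominator, so the system is type 1.
K_v = lim_{s→0} s·G(s) = K·7 / (19) = (7/19)·K.
e_ss = 10/K_v = 19/14 ⇒ K_v = 140/19 ⇒ K = (140/19)/(7/19) = 20.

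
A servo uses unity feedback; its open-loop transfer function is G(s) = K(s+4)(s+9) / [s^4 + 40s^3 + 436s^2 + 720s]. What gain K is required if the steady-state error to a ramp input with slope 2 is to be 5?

8

The denominator has no term below 720s — 1 pole at s=0, type 1.
K_v = lim_{s→0} s·G(s) = K·4·9 / 720 = 0.05·K.
e_ss = 2/K_v = 5 ⇒ K_v = 0.4 ⇒ K = 0.4/0.05 = 8.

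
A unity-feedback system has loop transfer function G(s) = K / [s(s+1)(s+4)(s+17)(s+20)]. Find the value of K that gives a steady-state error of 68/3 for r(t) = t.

G(s) has one factor of s in the denominator, so the system is type 1.
K_v = lim_{s→0} s·G(s) = K / (1·4·17·20) = (1/1360)·K.
e_ss = 1/K_v = 68/3 ⇒ K_v = 3/68 ⇒ K = (3/68)/(1/1360) = 60.

60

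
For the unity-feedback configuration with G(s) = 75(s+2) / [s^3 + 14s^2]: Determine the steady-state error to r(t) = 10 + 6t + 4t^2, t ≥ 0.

Factoring s^2 from the denominator leaves a polynomial with constant term 14, so the system is type 2. By superposition:
  • 10: tracked with zero error.
  • 6t: tracked with zero error.
  • 4t^2: e_ss = 8/K_a with K_a=75/7 → 56/75.
Total e_ss = 56/75.

56/75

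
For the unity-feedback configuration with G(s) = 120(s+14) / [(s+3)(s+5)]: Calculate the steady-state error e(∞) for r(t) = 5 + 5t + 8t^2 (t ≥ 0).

System type = 0 (no poles at s=0). By superposition:
  • 5: e_ss = 5/(1+K_p) with K_p=112 → 5/113.
  • 5t: a type-0 system cannot track it, e_ss → ∞.
  • 8t^2: a type-0 system cannot track it, e_ss → ∞.
The unbounded component dominates.

infinity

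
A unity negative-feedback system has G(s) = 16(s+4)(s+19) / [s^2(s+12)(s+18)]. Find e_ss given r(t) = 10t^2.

G(s) has two factors of s in the denominator, so the system is type 2.
K_a = lim_{s→0} s^2·G(s) = 16·4·19 / (12·18) = 152/27.
r(t) = 10t^2 gives R(s) = 20/s^3.
e_ss = 20/K_a = 20/(152/27) = 135/38.

135/38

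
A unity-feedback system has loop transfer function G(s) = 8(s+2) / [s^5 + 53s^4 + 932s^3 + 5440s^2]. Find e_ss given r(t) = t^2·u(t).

680

The denominator has no term below 5440s^2 — 2 poles at s=0, type 2.
K_a = lim_{s→0} s^2·G(s) = 8·2 / 5440 = 1/340.
r(t) = t^2 gives R(s) = 2/s^3.
e_ss = 2/K_a = 2/(1/340) = 680.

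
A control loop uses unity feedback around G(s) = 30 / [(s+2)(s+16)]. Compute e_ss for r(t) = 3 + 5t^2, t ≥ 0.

No free integrators in G(s): this is a type 0 system. Taking each input component in turn:
  • 3: e_ss = 3/(1+K_p) with K_p=0.9375 → 48/31.
  • 5t^2: a type-0 system cannot track it, e_ss → ∞.
The unbounded component dominates.

infinity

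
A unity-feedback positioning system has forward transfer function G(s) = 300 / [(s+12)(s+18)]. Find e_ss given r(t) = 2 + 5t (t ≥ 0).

infinity

G(s) has no factors of s in the denominator, so the system is type 0. Treating each term separately:
  • 2: e_ss = 2/(1+K_p) with K_p=25/18 → 36/43.
  • 5t: a type-0 system cannot track it, e_ss → ∞.
The unbounded component dominates.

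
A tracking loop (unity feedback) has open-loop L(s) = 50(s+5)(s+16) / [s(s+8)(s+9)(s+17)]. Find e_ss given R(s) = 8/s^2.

2.448

System type = 1 (one pole at s=0).
K_v = lim_{s→0} s·L(s) = 50·5·16 / (8·9·17) = 500/153.
e_ss = 8/K_v = 8/(500/153) = 2.448.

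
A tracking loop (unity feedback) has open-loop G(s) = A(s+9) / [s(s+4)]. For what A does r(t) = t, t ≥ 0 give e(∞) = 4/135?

15

G(s) has one factor of s in the denominator, so the system is type 1.
K_v = lim_{s→0} s·G(s) = A·9 / (4) = 2.25·A.
e_ss = 1/K_v = 4/135 ⇒ K_v = 33.75 ⇒ A = 33.75/2.25 = 15.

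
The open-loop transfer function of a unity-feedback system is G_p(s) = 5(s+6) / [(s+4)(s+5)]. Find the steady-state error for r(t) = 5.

2

No free integrators in G_p(s): this is a type 0 system.
K_p = lim_{s→0} G_p(s) = 5·6 / (4·5) = 1.5.
e_ss = 5/(1 + K_p) = 5/2.5 = 2.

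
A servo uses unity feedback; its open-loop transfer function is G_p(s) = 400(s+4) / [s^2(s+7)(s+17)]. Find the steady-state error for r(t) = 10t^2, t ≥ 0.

G_p(s) has two factors of s in the denominator, so the system is type 2.
K_a = lim_{s→0} s^2·G_p(s) = 400·4 / (7·17) = 1600/119.
r(t) = 10t^2 gives R(s) = 20/s^3.
e_ss = 20/K_a = 20/(1600/119) = 1.4875.

1.4875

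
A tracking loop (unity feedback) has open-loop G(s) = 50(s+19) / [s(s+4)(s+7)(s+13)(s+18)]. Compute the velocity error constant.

475/3276

G(s) has one factor of s in the denominator, so the system is type 1.
K_v = lim_{s→0} s·G(s) = 50·19 / (4·7·13·18) = 475/3276.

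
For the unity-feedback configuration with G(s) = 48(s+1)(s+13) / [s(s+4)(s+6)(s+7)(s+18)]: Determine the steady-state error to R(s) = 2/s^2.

126/13

System type = 1 (one pole at s=0).
K_v = lim_{s→0} s·G(s) = 48·1·13 / (4·6·7·18) = 13/63.
e_ss = 2/K_v = 2/(13/63) = 126/13.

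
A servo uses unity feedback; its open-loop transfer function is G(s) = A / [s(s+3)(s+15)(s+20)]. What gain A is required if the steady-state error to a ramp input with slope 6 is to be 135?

40

System type = 1 (one pole at s=0).
K_v = lim_{s→0} s·G(s) = A / (3·15·20) = (1/900)·A.
e_ss = 6/K_v = 135 ⇒ K_v = 2/45 ⇒ A = (2/45)/(1/900) = 40.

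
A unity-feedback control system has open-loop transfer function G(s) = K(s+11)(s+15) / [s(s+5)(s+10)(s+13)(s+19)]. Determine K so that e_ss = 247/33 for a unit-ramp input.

10

The open loop has one pole at the origin → type 1 system.
K_v = lim_{s→0} s·G(s) = K·11·15 / (5·10·13·19) = (33/2470)·K.
e_ss = 1/K_v = 247/33 ⇒ K_v = 33/247 ⇒ K = (33/247)/(33/2470) = 10.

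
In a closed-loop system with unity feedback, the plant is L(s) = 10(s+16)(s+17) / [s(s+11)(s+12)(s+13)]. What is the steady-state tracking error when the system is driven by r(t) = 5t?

System type = 1 (one pole at s=0).
K_v = lim_{s→0} s·L(s) = 10·16·17 / (11·12·13) = 680/429.
e_ss = 5/K_v = 5/(680/429) = 429/136.

429/136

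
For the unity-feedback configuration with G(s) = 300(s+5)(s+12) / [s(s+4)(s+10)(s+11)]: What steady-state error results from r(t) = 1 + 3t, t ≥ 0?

The open loop has one pole at the origin → type 1 system. By superposition:
  • 1: tracked with zero error.
  • 3t: e_ss = 3/K_v with K_v=450/11 → 11/150.
Total e_ss = 11/150.

11/150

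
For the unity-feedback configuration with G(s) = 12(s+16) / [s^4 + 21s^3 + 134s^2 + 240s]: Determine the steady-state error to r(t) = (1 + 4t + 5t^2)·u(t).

infinity

Lowest-order denominator term is 240s, so the open loop has 1 pole at the origin → type 1 system. Taking each input component in turn:
  • 1: tracked with zero error.
  • 4t: e_ss = 4/K_v with K_v=0.8 → 5.
  • 5t^2: a type-1 system cannot track it, e_ss → ∞.
The unbounded component dominates.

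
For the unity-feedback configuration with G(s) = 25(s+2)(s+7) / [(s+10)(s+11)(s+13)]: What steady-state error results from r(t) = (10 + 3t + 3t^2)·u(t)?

No free integrators in G(s): this is a type 0 system. Taking each input component in turn:
  • 10: e_ss = 10/(1+K_p) with K_p=35/143 → 715/89.
  • 3t: a type-0 system cannot track it, e_ss → ∞.
  • 3t^2: a type-0 system cannot track it, e_ss → ∞.
The unbounded component dominates.

infinity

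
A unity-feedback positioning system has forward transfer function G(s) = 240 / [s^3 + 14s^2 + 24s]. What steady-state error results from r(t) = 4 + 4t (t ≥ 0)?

Lowest-order denominator term is 24s, so the open loop has 1 pole at the origin → type 1 system. Taking each input component in turn:
  • 4: tracked with zero error.
  • 4t: e_ss = 4/K_v with K_v=10 → 0.4.
Total e_ss = 0.4.

0.4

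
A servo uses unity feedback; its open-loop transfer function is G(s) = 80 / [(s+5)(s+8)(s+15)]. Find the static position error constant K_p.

The open loop has no poles at the origin → type 0 system.
K_p = lim_{s→0} G(s) = 80 / (5·8·15) = 2/15.

2/15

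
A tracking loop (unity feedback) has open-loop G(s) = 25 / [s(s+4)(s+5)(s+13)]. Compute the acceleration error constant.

0

G(s) has one factor of s in the denominator, so the system is type 1.
K_a = lim_{s→0} s^2·G(s) = 0 (the extra factor of s kills the finite limit).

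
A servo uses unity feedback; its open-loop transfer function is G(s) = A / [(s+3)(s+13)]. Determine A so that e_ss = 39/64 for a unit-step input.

The open loop has no poles at the origin → type 0 system.
K_p = lim_{s→0} G(s) = A / (3·13) = (1/39)·A.
e_ss = 1/(1 + K_p) = 39/64 ⇒ 1 + (1/39)·A = 64/39 ⇒ A = 25.

25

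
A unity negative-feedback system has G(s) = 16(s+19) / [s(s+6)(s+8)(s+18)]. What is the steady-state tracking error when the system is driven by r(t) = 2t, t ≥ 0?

108/19

The open loop has one pole at the origin → type 1 system.
K_v = lim_{s→0} s·G(s) = 16·19 / (6·8·18) = 19/54.
e_ss = 2/K_v = 2/(19/54) = 108/19.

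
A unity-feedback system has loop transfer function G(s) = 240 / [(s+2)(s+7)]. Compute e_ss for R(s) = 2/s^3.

System type = 0 (no poles at s=0).
K_a = lim_{s→0} s^2·G(s) = 0; the steady-state error to this parabolic input grows without bound.

infinity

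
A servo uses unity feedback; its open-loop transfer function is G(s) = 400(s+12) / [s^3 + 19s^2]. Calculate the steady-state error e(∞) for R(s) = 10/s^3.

19/480

Factoring s^2 from the denominator leaves a polynomial with constant term 19, so the system is type 2.
K_a = lim_{s→0} s^2·G(s) = 400·12 / 19 = 4800/19.
r(t) = 5t^2 gives R(s) = 10/s^3.
e_ss = 10/K_a = 10/(4800/19) = 19/480.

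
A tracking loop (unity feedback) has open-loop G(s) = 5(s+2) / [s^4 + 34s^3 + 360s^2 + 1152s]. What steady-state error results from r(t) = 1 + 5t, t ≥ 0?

Factoring s from the denominator leaves a polynomial with constant term 1152, so the system is type 1. Treating each term separately:
  • 1: tracked with zero error.
  • 5t: e_ss = 5/K_v with K_v=5/576 → 576.
Total e_ss = 576.

576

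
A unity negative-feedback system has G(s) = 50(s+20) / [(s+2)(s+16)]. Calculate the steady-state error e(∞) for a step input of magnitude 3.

4/43

G(s) has no factors of s in the denominator, so the system is type 0.
K_p = lim_{s→0} G(s) = 50·20 / (2·16) = 31.25.
e_ss = 3/(1 + K_p) = 3/32.25 = 4/43.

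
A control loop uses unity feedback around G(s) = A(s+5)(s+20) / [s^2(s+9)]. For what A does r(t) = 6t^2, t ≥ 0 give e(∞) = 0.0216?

Two free integrators in G(s): this is a type 2 system.
K_a = lim_{s→0} s^2·G(s) = A·5·20 / (9) = (100/9)·A.
e_ss = 12/K_a = 0.0216 ⇒ K_a = 5000/9 ⇒ A = (5000/9)/(100/9) = 50.

50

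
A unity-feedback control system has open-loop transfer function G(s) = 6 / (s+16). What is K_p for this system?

The open loop has no poles at the origin → type 0 system.
K_p = lim_{s→0} G(s) = 6 / (16) = 0.375.

0.375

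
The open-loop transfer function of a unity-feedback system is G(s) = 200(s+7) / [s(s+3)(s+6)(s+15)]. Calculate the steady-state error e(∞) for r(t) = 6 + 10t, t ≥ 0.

27/14

System type = 1 (one pole at s=0). Treating each term separately:
  • 6: tracked with zero error.
  • 10t: e_ss = 10/K_v with K_v=140/27 → 27/14.
Total e_ss = 27/14.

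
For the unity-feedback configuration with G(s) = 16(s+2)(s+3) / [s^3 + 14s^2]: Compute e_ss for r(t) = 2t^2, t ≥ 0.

7/12

The denominator has no term below 14s^2 — 2 poles at s=0, type 2.
K_a = lim_{s→0} s^2·G(s) = 16·2·3 / 14 = 48/7.
r(t) = 2t^2 gives R(s) = 4/s^3.
e_ss = 4/K_a = 4/(48/7) = 7/12.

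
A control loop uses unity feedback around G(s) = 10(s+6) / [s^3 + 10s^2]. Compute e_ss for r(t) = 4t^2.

4/3

Lowest-order denominator term is 10s^2, so the open loop has 2 poles at the origin → type 2 system.
K_a = lim_{s→0} s^2·G(s) = 10·6 / 10 = 6.
r(t) = 4t^2 gives R(s) = 8/s^3.
e_ss = 8/K_a = 8/6 = 4/3.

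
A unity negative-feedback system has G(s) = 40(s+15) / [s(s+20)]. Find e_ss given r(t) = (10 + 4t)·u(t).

G(s) has one factor of s in the denominator, so the system is type 1. Treating each term separately:
  • 10: tracked with zero error.
  • 4t: e_ss = 4/K_v with K_v=30 → 2/15.
Total e_ss = 2/15.

2/15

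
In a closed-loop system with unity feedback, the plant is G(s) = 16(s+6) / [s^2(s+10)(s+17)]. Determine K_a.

48/85

The open loop has two poles at the origin → type 2 system.
K_a = lim_{s→0} s^2·G(s) = 16·6 / (10·17) = 48/85.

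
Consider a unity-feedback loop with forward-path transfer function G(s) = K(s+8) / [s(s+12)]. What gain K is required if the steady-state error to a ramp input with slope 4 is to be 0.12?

50

G(s) has one factor of s in the denominator, so the system is type 1.
K_v = lim_{s→0} s·G(s) = K·8 / (12) = (2/3)·K.
e_ss = 4/K_v = 0.12 ⇒ K_v = 100/3 ⇒ K = (100/3)/(2/3) = 50.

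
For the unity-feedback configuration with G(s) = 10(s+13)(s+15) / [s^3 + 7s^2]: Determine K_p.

K_p = lim_{s→0} G(s); with 2 poles at the origin the limit diverges, so K_p = ∞.

infinity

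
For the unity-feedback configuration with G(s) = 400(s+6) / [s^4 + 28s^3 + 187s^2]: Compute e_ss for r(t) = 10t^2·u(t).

The denominator has no term below 187s^2 — 2 poles at s=0, type 2.
K_a = lim_{s→0} s^2·G(s) = 400·6 / 187 = 2400/187.
r(t) = 10t^2 gives R(s) = 20/s^3.
e_ss = 20/K_a = 20/(2400/187) = 187/120.

187/120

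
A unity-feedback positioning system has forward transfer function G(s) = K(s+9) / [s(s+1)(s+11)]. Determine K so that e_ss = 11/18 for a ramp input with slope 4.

8

G(s) has one factor of s in the denominator, so the system is type 1.
K_v = lim_{s→0} s·G(s) = K·9 / (1·11) = (9/11)·K.
e_ss = 4/K_v = 11/18 ⇒ K_v = 72/11 ⇒ K = (72/11)/(9/11) = 8.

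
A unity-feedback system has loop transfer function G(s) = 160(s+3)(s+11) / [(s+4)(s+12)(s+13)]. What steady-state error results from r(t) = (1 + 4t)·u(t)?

No free integrators in G(s): this is a type 0 system. Taking each input component in turn:
  • 1: e_ss = 1/(1+K_p) with K_p=110/13 → 13/123.
  • 4t: a type-0 system cannot track it, e_ss → ∞.
The unbounded component dominates.

infinity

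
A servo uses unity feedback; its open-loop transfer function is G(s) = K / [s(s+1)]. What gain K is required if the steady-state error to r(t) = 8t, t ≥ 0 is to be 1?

8

G(s) has one factor of s in the denominator, so the system is type 1.
K_v = lim_{s→0} s·G(s) = K / (1) = 1·K.
e_ss = 8/K_v = 1 ⇒ K_v = 8 ⇒ K = 8/1 = 8.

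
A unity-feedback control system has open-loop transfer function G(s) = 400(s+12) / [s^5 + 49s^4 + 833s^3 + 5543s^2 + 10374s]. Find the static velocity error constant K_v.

The denominator has no term below 10374s — 1 pole at s=0, type 1.
K_v = lim_{s→0} s·G(s) = 400·12 / 10374 = 800/1729.

800/1729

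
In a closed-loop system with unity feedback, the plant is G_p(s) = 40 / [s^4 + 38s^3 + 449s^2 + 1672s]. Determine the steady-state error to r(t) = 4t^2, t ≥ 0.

infinity

The denominator has no term below 1672s — 1 pole at s=0, type 1.
For a type-1 system K_a = 0, so e_ss to a parabolic input is unbounded.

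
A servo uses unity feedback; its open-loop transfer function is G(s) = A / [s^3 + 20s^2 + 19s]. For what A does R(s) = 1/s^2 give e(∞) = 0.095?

The denominator has no term below 19s — 1 pole at s=0, type 1.
K_v = lim_{s→0} s·G(s) = A / 19 = (1/19)·A.
e_ss = 1/K_v = 0.095 ⇒ K_v = 200/19 ⇒ A = (200/19)/(1/19) = 200.

200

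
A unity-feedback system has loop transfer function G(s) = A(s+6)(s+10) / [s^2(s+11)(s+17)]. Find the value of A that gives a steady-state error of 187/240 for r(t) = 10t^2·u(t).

The open loop has two poles at the origin → type 2 system.
K_a = lim_{s→0} s^2·G(s) = A·6·10 / (11·17) = (60/187)·A.
e_ss = 20/K_a = 187/240 ⇒ K_a = 4800/187 ⇒ A = (4800/187)/(60/187) = 80.

80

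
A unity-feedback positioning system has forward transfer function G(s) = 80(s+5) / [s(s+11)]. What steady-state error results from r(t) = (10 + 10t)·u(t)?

The open loop has one pole at the origin → type 1 system. Treating each term separately:
  • 10: tracked with zero error.
  • 10t: e_ss = 10/K_v with K_v=400/11 → 0.275.
Total e_ss = 0.275.

0.275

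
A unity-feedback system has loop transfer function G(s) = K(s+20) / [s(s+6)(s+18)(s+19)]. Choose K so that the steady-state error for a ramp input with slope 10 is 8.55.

System type = 1 (one pole at s=0).
K_v = lim_{s→0} s·G(s) = K·20 / (6·18·19) = (5/513)·K.
e_ss = 10/K_v = 8.55 ⇒ K_v = 200/171 ⇒ K = (200/171)/(5/513) = 120.

120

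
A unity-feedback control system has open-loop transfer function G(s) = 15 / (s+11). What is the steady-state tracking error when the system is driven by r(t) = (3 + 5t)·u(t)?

G(s) has no factors of s in the denominator, so the system is type 0. Treating each term separately:
  • 3: e_ss = 3/(1+K_p) with K_p=15/11 → 33/26.
  • 5t: a type-0 system cannot track it, e_ss → ∞.
The unbounded component dominates.

infinity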